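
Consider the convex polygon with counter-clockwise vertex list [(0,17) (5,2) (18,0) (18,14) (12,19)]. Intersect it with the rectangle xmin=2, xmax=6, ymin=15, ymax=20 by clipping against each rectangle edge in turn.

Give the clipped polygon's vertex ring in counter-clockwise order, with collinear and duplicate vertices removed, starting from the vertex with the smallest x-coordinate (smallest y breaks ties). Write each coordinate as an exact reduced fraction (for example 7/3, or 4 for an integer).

Clipped polygon: [(2,15) (6,15) (6,18) (2,52/3)]

1. After x ≥ 2: [(2,52/3) (2,11) (5,2) (18,0) (18,14) (12,19)]
2. After x ≤ 6: [(6,18) (2,52/3) (2,11) (5,2) (6,24/13)]
3. After y ≥ 15: [(6,15) (6,18) (2,52/3) (2,15)]
4. After y ≤ 20: [(6,15) (6,18) (2,52/3) (2,15)]
5. Canonical ring: [(2,15) (6,15) (6,18) (2,52/3)]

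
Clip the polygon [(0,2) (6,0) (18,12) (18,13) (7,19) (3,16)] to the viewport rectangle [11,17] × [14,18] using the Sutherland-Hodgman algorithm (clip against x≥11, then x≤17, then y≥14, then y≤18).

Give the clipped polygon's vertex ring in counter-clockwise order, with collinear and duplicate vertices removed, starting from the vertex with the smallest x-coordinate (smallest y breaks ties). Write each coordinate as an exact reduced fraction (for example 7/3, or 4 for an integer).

Clipped polygon: [(11,14) (97/6,14) (11,185/11)]

1. After x ≥ 11: [(11,5) (18,12) (18,13) (11,185/11)]
2. After x ≤ 17: [(11,5) (17,11) (17,149/11) (11,185/11)]
3. After y ≥ 14: [(11,14) (97/6,14) (11,185/11)]
4. After y ≤ 18: [(11,14) (97/6,14) (11,185/11)]
5. Canonical ring: [(11,14) (97/6,14) (11,185/11)]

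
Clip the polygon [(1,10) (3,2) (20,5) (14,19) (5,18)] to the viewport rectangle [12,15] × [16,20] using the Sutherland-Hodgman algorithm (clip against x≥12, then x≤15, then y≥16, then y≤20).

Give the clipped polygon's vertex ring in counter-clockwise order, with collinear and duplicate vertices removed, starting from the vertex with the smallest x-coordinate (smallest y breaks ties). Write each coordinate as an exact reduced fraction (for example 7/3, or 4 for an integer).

Clipped polygon: [(12,16) (15,16) (15,50/3) (14,19) (12,169/9)]

1. After x ≥ 12: [(12,61/17) (20,5) (14,19) (12,169/9)]
2. After x ≤ 15: [(12,61/17) (15,70/17) (15,50/3) (14,19) (12,169/9)]
3. After y ≥ 16: [(12,16) (15,16) (15,50/3) (14,19) (12,169/9)]
4. After y ≤ 20: [(12,16) (15,16) (15,50/3) (14,19) (12,169/9)]
5. Canonical ring: [(12,16) (15,16) (15,50/3) (14,19) (12,169/9)]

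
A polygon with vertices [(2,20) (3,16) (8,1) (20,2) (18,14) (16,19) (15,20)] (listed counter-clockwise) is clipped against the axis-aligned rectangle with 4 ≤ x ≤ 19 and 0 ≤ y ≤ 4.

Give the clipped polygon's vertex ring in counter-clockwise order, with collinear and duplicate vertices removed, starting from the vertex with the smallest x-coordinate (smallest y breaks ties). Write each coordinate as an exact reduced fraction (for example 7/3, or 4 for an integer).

Clipped polygon: [(7,4) (8,1) (19,23/12) (19,4)]

1. After x ≥ 4: [(4,20) (4,13) (8,1) (20,2) (18,14) (16,19) (15,20)]
2. After x ≤ 19: [(4,20) (4,13) (8,1) (19,23/12) (19,8) (18,14) (16,19) (15,20)]
3. After y ≥ 0: [(4,20) (4,13) (8,1) (19,23/12) (19,8) (18,14) (16,19) (15,20)]
4. After y ≤ 4: [(7,4) (8,1) (19,23/12) (19,4)]
5. Canonical ring: [(7,4) (8,1) (19,23/12) (19,4)]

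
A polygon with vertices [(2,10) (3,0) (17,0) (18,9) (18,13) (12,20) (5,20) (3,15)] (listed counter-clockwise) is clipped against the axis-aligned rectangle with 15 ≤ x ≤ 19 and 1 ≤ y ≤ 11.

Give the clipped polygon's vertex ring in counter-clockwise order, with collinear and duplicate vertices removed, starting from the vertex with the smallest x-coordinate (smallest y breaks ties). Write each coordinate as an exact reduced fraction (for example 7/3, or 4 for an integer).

1. After x ≥ 15: [(15,0) (17,0) (18,9) (18,13) (15,33/2)]
2. After x ≤ 19: [(15,0) (17,0) (18,9) (18,13) (15,33/2)]
3. After y ≥ 1: [(15,1) (154/9,1) (18,9) (18,13) (15,33/2)]
4. After y ≤ 11: [(15,11) (15,1) (154/9,1) (18,9) (18,11)]
5. Canonical ring: [(15,1) (154/9,1) (18,9) (18,11) (15,11)]

Clipped polygon: [(15,1) (154/9,1) (18,9) (18,11) (15,11)]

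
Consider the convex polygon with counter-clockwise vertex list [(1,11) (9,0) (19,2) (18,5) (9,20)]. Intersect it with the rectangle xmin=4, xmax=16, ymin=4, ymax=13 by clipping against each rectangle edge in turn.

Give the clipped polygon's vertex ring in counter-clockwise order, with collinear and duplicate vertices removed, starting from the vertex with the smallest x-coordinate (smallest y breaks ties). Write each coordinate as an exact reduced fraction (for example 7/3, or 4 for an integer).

1. After x ≥ 4: [(4,115/8) (4,55/8) (9,0) (19,2) (18,5) (9,20)]
2. After x ≤ 16: [(4,115/8) (4,55/8) (9,0) (16,7/5) (16,25/3) (9,20)]
3. After y ≥ 4: [(4,115/8) (4,55/8) (67/11,4) (16,4) (16,25/3) (9,20)]
4. After y ≤ 13: [(4,13) (4,55/8) (67/11,4) (16,4) (16,25/3) (66/5,13)]
5. Canonical ring: [(4,55/8) (67/11,4) (16,4) (16,25/3) (66/5,13) (4,13)]

Clipped polygon: [(4,55/8) (67/11,4) (16,4) (16,25/3) (66/5,13) (4,13)]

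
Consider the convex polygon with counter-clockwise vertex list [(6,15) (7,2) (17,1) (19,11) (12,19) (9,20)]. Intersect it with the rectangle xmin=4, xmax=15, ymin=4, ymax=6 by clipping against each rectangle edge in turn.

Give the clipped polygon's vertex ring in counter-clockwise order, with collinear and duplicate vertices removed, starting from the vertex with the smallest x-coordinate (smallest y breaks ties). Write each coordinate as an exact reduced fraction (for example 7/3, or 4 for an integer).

Clipped polygon: [(87/13,6) (89/13,4) (15,4) (15,6)]

1. After x ≥ 4: [(6,15) (7,2) (17,1) (19,11) (12,19) (9,20)]
2. After x ≤ 15: [(6,15) (7,2) (15,6/5) (15,109/7) (12,19) (9,20)]
3. After y ≥ 4: [(6,15) (89/13,4) (15,4) (15,109/7) (12,19) (9,20)]
4. After y ≤ 6: [(87/13,6) (89/13,4) (15,4) (15,6)]
5. Canonical ring: [(87/13,6) (89/13,4) (15,4) (15,6)]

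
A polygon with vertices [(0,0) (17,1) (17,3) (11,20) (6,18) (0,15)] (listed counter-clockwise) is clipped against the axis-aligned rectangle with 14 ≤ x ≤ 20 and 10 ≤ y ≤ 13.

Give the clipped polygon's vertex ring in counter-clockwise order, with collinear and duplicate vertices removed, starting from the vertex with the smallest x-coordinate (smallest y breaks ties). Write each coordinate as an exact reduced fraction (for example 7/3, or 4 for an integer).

1. After x ≥ 14: [(14,14/17) (17,1) (17,3) (14,23/2)]
2. After x ≤ 20: [(14,14/17) (17,1) (17,3) (14,23/2)]
3. After y ≥ 10: [(14,10) (247/17,10) (14,23/2)]
4. After y ≤ 13: [(14,10) (247/17,10) (14,23/2)]
5. Canonical ring: [(14,10) (247/17,10) (14,23/2)]

Clipped polygon: [(14,10) (247/17,10) (14,23/2)]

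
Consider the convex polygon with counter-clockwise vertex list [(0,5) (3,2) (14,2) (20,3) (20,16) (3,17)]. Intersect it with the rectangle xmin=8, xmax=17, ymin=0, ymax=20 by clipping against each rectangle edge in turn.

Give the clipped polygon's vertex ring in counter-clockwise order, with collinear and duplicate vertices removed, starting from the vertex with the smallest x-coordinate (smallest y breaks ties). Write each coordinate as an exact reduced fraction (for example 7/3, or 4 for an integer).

Clipped polygon: [(8,2) (14,2) (17,5/2) (17,275/17) (8,284/17)]

1. After x ≥ 8: [(8,2) (14,2) (20,3) (20,16) (8,284/17)]
2. After x ≤ 17: [(8,2) (14,2) (17,5/2) (17,275/17) (8,284/17)]
3. After y ≥ 0: [(8,2) (14,2) (17,5/2) (17,275/17) (8,284/17)]
4. After y ≤ 20: [(8,2) (14,2) (17,5/2) (17,275/17) (8,284/17)]
5. Canonical ring: [(8,2) (14,2) (17,5/2) (17,275/17) (8,284/17)]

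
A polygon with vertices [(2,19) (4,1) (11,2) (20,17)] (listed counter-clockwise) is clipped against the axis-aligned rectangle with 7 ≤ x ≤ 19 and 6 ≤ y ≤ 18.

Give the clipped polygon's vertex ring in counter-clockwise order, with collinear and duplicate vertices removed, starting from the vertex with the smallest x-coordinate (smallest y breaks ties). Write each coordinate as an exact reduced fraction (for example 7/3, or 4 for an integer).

Clipped polygon: [(7,6) (67/5,6) (19,46/3) (19,154/9) (11,18) (7,18)]

1. After x ≥ 7: [(7,166/9) (7,10/7) (11,2) (20,17)]
2. After x ≤ 19: [(19,154/9) (7,166/9) (7,10/7) (11,2) (19,46/3)]
3. After y ≥ 6: [(19,154/9) (7,166/9) (7,6) (67/5,6) (19,46/3)]
4. After y ≤ 18: [(19,154/9) (11,18) (7,18) (7,6) (67/5,6) (19,46/3)]
5. Canonical ring: [(7,6) (67/5,6) (19,46/3) (19,154/9) (11,18) (7,18)]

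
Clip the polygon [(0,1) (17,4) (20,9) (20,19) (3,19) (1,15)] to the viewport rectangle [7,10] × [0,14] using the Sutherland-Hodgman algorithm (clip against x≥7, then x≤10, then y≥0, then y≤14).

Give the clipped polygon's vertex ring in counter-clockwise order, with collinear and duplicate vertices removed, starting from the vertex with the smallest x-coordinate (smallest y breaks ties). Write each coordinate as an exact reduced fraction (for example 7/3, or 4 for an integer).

1. After x ≥ 7: [(7,38/17) (17,4) (20,9) (20,19) (7,19)]
2. After x ≤ 10: [(7,38/17) (10,47/17) (10,19) (7,19)]
3. After y ≥ 0: [(7,38/17) (10,47/17) (10,19) (7,19)]
4. After y ≤ 14: [(7,14) (7,38/17) (10,47/17) (10,14)]
5. Canonical ring: [(7,38/17) (10,47/17) (10,14) (7,14)]

Clipped polygon: [(7,38/17) (10,47/17) (10,14) (7,14)]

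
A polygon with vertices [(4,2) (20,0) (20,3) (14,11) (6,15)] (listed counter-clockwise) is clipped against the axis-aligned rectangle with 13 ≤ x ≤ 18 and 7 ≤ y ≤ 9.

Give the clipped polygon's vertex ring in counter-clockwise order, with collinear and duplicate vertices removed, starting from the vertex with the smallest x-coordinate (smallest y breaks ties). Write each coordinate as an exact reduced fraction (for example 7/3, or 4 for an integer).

Clipped polygon: [(13,7) (17,7) (31/2,9) (13,9)]

1. After x ≥ 13: [(13,7/8) (20,0) (20,3) (14,11) (13,23/2)]
2. After x ≤ 18: [(13,7/8) (18,1/4) (18,17/3) (14,11) (13,23/2)]
3. After y ≥ 7: [(13,7) (17,7) (14,11) (13,23/2)]
4. After y ≤ 9: [(13,9) (13,7) (17,7) (31/2,9)]
5. Canonical ring: [(13,7) (17,7) (31/2,9) (13,9)]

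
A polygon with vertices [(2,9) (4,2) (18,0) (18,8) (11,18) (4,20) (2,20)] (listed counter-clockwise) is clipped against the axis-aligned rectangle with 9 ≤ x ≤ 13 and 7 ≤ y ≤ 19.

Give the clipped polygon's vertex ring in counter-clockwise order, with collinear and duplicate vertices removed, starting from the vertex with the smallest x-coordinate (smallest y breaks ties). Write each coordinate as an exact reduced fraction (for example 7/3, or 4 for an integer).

Clipped polygon: [(9,7) (13,7) (13,106/7) (11,18) (9,130/7)]

1. After x ≥ 9: [(9,9/7) (18,0) (18,8) (11,18) (9,130/7)]
2. After x ≤ 13: [(9,9/7) (13,5/7) (13,106/7) (11,18) (9,130/7)]
3. After y ≥ 7: [(9,7) (13,7) (13,106/7) (11,18) (9,130/7)]
4. After y ≤ 19: [(9,7) (13,7) (13,106/7) (11,18) (9,130/7)]
5. Canonical ring: [(9,7) (13,7) (13,106/7) (11,18) (9,130/7)]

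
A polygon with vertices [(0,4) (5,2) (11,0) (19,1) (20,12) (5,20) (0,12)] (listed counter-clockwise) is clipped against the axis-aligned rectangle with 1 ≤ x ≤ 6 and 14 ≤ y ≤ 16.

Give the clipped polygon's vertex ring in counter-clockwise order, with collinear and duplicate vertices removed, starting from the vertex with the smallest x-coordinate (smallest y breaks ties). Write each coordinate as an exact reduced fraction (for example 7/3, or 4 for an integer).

1. After x ≥ 1: [(1,18/5) (5,2) (11,0) (19,1) (20,12) (5,20) (1,68/5)]
2. After x ≤ 6: [(1,18/5) (5,2) (6,5/3) (6,292/15) (5,20) (1,68/5)]
3. After y ≥ 14: [(6,14) (6,292/15) (5,20) (5/4,14)]
4. After y ≤ 16: [(6,14) (6,16) (5/2,16) (5/4,14)]
5. Canonical ring: [(5/4,14) (6,14) (6,16) (5/2,16)]

Clipped polygon: [(5/4,14) (6,14) (6,16) (5/2,16)]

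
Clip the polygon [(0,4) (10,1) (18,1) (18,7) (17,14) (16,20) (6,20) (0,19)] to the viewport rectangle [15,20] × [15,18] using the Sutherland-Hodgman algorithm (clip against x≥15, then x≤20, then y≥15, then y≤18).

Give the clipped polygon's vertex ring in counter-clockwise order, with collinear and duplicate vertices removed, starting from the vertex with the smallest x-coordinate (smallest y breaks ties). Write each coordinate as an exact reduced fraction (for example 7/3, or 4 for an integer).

Clipped polygon: [(15,15) (101/6,15) (49/3,18) (15,18)]

1. After x ≥ 15: [(15,1) (18,1) (18,7) (17,14) (16,20) (15,20)]
2. After x ≤ 20: [(15,1) (18,1) (18,7) (17,14) (16,20) (15,20)]
3. After y ≥ 15: [(15,15) (101/6,15) (16,20) (15,20)]
4. After y ≤ 18: [(15,18) (15,15) (101/6,15) (49/3,18)]
5. Canonical ring: [(15,15) (101/6,15) (49/3,18) (15,18)]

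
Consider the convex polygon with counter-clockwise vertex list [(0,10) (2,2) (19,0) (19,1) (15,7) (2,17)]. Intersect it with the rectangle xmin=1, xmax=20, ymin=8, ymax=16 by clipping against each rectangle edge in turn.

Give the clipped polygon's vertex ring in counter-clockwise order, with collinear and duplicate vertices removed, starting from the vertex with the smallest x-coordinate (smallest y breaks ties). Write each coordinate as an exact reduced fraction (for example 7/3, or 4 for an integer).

1. After x ≥ 1: [(1,27/2) (1,6) (2,2) (19,0) (19,1) (15,7) (2,17)]
2. After x ≤ 20: [(1,27/2) (1,6) (2,2) (19,0) (19,1) (15,7) (2,17)]
3. After y ≥ 8: [(1,27/2) (1,8) (137/10,8) (2,17)]
4. After y ≤ 16: [(12/7,16) (1,27/2) (1,8) (137/10,8) (33/10,16)]
5. Canonical ring: [(1,8) (137/10,8) (33/10,16) (12/7,16) (1,27/2)]

Clipped polygon: [(1,8) (137/10,8) (33/10,16) (12/7,16) (1,27/2)]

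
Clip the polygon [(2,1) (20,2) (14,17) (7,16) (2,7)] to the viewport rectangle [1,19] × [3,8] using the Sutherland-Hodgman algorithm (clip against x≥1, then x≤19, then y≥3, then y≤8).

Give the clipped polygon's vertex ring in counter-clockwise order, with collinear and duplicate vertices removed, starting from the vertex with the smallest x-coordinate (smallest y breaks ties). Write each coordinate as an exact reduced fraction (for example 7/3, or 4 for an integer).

Clipped polygon: [(2,3) (19,3) (19,9/2) (88/5,8) (23/9,8) (2,7)]

1. After x ≥ 1: [(2,1) (20,2) (14,17) (7,16) (2,7)]
2. After x ≤ 19: [(2,1) (19,35/18) (19,9/2) (14,17) (7,16) (2,7)]
3. After y ≥ 3: [(2,3) (19,3) (19,9/2) (14,17) (7,16) (2,7)]
4. After y ≤ 8: [(2,3) (19,3) (19,9/2) (88/5,8) (23/9,8) (2,7)]
5. Canonical ring: [(2,3) (19,3) (19,9/2) (88/5,8) (23/9,8) (2,7)]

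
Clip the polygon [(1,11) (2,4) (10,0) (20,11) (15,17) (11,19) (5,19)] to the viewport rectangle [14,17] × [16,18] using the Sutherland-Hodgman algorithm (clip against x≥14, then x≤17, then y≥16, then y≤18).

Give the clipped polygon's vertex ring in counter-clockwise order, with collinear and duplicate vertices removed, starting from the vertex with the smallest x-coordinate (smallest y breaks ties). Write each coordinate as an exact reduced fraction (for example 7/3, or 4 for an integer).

1. After x ≥ 14: [(14,22/5) (20,11) (15,17) (14,35/2)]
2. After x ≤ 17: [(14,22/5) (17,77/10) (17,73/5) (15,17) (14,35/2)]
3. After y ≥ 16: [(14,16) (95/6,16) (15,17) (14,35/2)]
4. After y ≤ 18: [(14,16) (95/6,16) (15,17) (14,35/2)]
5. Canonical ring: [(14,16) (95/6,16) (15,17) (14,35/2)]

Clipped polygon: [(14,16) (95/6,16) (15,17) (14,35/2)]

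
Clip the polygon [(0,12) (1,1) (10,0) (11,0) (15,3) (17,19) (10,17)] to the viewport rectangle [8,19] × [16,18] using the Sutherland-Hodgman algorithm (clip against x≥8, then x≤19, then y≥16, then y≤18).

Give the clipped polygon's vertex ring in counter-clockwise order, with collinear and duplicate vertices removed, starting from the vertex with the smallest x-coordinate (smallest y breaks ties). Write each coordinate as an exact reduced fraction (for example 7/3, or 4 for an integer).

1. After x ≥ 8: [(8,16) (8,2/9) (10,0) (11,0) (15,3) (17,19) (10,17)]
2. After x ≤ 19: [(8,16) (8,2/9) (10,0) (11,0) (15,3) (17,19) (10,17)]
3. After y ≥ 16: [(8,16) (8,16) (133/8,16) (17,19) (10,17)]
4. After y ≤ 18: [(8,16) (8,16) (133/8,16) (135/8,18) (27/2,18) (10,17)]
5. Canonical ring: [(8,16) (133/8,16) (135/8,18) (27/2,18) (10,17)]

Clipped polygon: [(8,16) (133/8,16) (135/8,18) (27/2,18) (10,17)]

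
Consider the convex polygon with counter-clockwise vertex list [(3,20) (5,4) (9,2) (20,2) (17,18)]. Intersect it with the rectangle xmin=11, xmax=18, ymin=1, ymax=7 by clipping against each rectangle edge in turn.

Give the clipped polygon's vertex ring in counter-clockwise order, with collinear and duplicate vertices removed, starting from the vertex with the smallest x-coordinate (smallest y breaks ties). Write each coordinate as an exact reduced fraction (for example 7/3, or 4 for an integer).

1. After x ≥ 11: [(11,132/7) (11,2) (20,2) (17,18)]
2. After x ≤ 18: [(11,132/7) (11,2) (18,2) (18,38/3) (17,18)]
3. After y ≥ 1: [(11,132/7) (11,2) (18,2) (18,38/3) (17,18)]
4. After y ≤ 7: [(11,7) (11,2) (18,2) (18,7)]
5. Canonical ring: [(11,2) (18,2) (18,7) (11,7)]

Clipped polygon: [(11,2) (18,2) (18,7) (11,7)]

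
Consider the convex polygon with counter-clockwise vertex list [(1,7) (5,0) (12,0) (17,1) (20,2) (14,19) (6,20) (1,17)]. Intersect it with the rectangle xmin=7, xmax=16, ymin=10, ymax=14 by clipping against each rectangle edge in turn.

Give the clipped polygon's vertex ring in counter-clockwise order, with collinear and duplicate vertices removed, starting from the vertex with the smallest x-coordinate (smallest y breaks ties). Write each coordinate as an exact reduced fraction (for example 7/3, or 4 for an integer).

Clipped polygon: [(7,10) (16,10) (16,40/3) (268/17,14) (7,14)]

1. After x ≥ 7: [(7,0) (12,0) (17,1) (20,2) (14,19) (7,159/8)]
2. After x ≤ 16: [(7,0) (12,0) (16,4/5) (16,40/3) (14,19) (7,159/8)]
3. After y ≥ 10: [(7,10) (16,10) (16,40/3) (14,19) (7,159/8)]
4. After y ≤ 14: [(7,14) (7,10) (16,10) (16,40/3) (268/17,14)]
5. Canonical ring: [(7,10) (16,10) (16,40/3) (268/17,14) (7,14)]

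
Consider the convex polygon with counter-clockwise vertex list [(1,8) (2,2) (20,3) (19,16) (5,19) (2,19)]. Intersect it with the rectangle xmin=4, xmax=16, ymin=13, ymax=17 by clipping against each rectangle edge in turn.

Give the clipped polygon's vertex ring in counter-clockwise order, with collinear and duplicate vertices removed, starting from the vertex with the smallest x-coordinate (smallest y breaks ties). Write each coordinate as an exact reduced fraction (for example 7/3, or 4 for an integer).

Clipped polygon: [(4,13) (16,13) (16,233/14) (43/3,17) (4,17)]

1. After x ≥ 4: [(4,19/9) (20,3) (19,16) (5,19) (4,19)]
2. After x ≤ 16: [(4,19/9) (16,25/9) (16,233/14) (5,19) (4,19)]
3. After y ≥ 13: [(4,13) (16,13) (16,233/14) (5,19) (4,19)]
4. After y ≤ 17: [(4,17) (4,13) (16,13) (16,233/14) (43/3,17)]
5. Canonical ring: [(4,13) (16,13) (16,233/14) (43/3,17) (4,17)]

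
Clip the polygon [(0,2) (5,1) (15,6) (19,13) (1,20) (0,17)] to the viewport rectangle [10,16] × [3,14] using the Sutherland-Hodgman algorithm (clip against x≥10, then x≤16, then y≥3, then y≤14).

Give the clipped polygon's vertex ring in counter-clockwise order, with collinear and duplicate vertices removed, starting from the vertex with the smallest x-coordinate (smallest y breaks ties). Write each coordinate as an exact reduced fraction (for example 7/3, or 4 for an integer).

1. After x ≥ 10: [(10,7/2) (15,6) (19,13) (10,33/2)]
2. After x ≤ 16: [(10,7/2) (15,6) (16,31/4) (16,85/6) (10,33/2)]
3. After y ≥ 3: [(10,7/2) (15,6) (16,31/4) (16,85/6) (10,33/2)]
4. After y ≤ 14: [(10,14) (10,7/2) (15,6) (16,31/4) (16,14)]
5. Canonical ring: [(10,7/2) (15,6) (16,31/4) (16,14) (10,14)]

Clipped polygon: [(10,7/2) (15,6) (16,31/4) (16,14) (10,14)]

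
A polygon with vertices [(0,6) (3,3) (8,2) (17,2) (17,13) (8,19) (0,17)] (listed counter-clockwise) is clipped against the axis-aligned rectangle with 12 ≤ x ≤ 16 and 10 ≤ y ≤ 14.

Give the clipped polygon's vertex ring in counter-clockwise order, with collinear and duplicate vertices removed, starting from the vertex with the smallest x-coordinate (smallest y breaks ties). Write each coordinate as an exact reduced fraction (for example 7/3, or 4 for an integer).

Clipped polygon: [(12,10) (16,10) (16,41/3) (31/2,14) (12,14)]

1. After x ≥ 12: [(12,2) (17,2) (17,13) (12,49/3)]
2. After x ≤ 16: [(12,2) (16,2) (16,41/3) (12,49/3)]
3. After y ≥ 10: [(12,10) (16,10) (16,41/3) (12,49/3)]
4. After y ≤ 14: [(12,14) (12,10) (16,10) (16,41/3) (31/2,14)]
5. Canonical ring: [(12,10) (16,10) (16,41/3) (31/2,14) (12,14)]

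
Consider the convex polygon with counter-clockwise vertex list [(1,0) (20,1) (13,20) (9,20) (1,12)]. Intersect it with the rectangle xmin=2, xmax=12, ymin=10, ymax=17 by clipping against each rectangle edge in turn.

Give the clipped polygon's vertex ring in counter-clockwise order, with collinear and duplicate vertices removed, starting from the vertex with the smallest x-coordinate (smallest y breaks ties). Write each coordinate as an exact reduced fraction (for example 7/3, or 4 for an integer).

Clipped polygon: [(2,10) (12,10) (12,17) (6,17) (2,13)]

1. After x ≥ 2: [(2,1/19) (20,1) (13,20) (9,20) (2,13)]
2. After x ≤ 12: [(2,1/19) (12,11/19) (12,20) (9,20) (2,13)]
3. After y ≥ 10: [(2,10) (12,10) (12,20) (9,20) (2,13)]
4. After y ≤ 17: [(2,10) (12,10) (12,17) (6,17) (2,13)]
5. Canonical ring: [(2,10) (12,10) (12,17) (6,17) (2,13)]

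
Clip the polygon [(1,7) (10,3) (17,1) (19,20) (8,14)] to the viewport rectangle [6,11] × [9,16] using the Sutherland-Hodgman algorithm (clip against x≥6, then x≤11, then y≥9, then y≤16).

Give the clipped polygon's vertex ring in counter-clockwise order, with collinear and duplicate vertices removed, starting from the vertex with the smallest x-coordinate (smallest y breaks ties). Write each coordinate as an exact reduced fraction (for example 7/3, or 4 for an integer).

1. After x ≥ 6: [(6,12) (6,43/9) (10,3) (17,1) (19,20) (8,14)]
2. After x ≤ 11: [(6,12) (6,43/9) (10,3) (11,19/7) (11,172/11) (8,14)]
3. After y ≥ 9: [(6,12) (6,9) (11,9) (11,172/11) (8,14)]
4. After y ≤ 16: [(6,12) (6,9) (11,9) (11,172/11) (8,14)]
5. Canonical ring: [(6,9) (11,9) (11,172/11) (8,14) (6,12)]

Clipped polygon: [(6,9) (11,9) (11,172/11) (8,14) (6,12)]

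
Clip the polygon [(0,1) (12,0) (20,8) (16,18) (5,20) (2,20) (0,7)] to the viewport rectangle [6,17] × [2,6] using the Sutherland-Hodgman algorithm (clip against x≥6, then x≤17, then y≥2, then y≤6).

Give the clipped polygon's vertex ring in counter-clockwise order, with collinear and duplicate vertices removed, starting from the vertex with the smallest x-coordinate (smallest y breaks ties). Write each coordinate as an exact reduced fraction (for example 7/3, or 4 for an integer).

Clipped polygon: [(6,2) (14,2) (17,5) (17,6) (6,6)]

1. After x ≥ 6: [(6,1/2) (12,0) (20,8) (16,18) (6,218/11)]
2. After x ≤ 17: [(6,1/2) (12,0) (17,5) (17,31/2) (16,18) (6,218/11)]
3. After y ≥ 2: [(6,2) (14,2) (17,5) (17,31/2) (16,18) (6,218/11)]
4. After y ≤ 6: [(6,6) (6,2) (14,2) (17,5) (17,6)]
5. Canonical ring: [(6,2) (14,2) (17,5) (17,6) (6,6)]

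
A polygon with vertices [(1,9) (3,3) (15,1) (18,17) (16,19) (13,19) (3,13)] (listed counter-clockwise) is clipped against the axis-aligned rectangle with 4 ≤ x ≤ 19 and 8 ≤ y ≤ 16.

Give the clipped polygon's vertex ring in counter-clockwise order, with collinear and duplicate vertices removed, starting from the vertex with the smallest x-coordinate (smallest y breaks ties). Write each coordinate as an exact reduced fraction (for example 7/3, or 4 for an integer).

1. After x ≥ 4: [(4,17/6) (15,1) (18,17) (16,19) (13,19) (4,68/5)]
2. After x ≤ 19: [(4,17/6) (15,1) (18,17) (16,19) (13,19) (4,68/5)]
3. After y ≥ 8: [(4,8) (261/16,8) (18,17) (16,19) (13,19) (4,68/5)]
4. After y ≤ 16: [(4,8) (261/16,8) (285/16,16) (8,16) (4,68/5)]
5. Canonical ring: [(4,8) (261/16,8) (285/16,16) (8,16) (4,68/5)]

Clipped polygon: [(4,8) (261/16,8) (285/16,16) (8,16) (4,68/5)]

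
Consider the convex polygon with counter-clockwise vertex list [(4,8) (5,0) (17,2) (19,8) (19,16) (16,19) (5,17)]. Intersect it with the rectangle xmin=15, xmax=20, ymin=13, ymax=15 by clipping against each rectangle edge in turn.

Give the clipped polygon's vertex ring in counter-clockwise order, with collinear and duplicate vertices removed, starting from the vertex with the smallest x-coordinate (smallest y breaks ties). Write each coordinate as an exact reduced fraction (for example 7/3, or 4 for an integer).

Clipped polygon: [(15,13) (19,13) (19,15) (15,15)]

1. After x ≥ 15: [(15,5/3) (17,2) (19,8) (19,16) (16,19) (15,207/11)]
2. After x ≤ 20: [(15,5/3) (17,2) (19,8) (19,16) (16,19) (15,207/11)]
3. After y ≥ 13: [(15,13) (19,13) (19,16) (16,19) (15,207/11)]
4. After y ≤ 15: [(15,15) (15,13) (19,13) (19,15)]
5. Canonical ring: [(15,13) (19,13) (19,15) (15,15)]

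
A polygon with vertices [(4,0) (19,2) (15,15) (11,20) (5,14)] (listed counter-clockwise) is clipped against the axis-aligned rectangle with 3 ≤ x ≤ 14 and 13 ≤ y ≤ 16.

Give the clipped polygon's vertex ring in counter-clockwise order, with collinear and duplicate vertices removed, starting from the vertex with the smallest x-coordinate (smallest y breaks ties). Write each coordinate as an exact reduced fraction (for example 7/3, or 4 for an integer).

Clipped polygon: [(69/14,13) (14,13) (14,16) (7,16) (5,14)]

1. After x ≥ 3: [(4,0) (19,2) (15,15) (11,20) (5,14)]
2. After x ≤ 14: [(4,0) (14,4/3) (14,65/4) (11,20) (5,14)]
3. After y ≥ 13: [(69/14,13) (14,13) (14,65/4) (11,20) (5,14)]
4. After y ≤ 16: [(69/14,13) (14,13) (14,16) (7,16) (5,14)]
5. Canonical ring: [(69/14,13) (14,13) (14,16) (7,16) (5,14)]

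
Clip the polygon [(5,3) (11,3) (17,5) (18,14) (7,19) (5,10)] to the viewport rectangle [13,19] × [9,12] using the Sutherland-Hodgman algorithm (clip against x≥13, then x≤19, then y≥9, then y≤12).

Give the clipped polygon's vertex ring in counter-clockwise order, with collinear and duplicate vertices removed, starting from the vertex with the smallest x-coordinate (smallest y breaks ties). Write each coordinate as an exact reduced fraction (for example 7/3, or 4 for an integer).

Clipped polygon: [(13,9) (157/9,9) (160/9,12) (13,12)]

1. After x ≥ 13: [(13,11/3) (17,5) (18,14) (13,179/11)]
2. After x ≤ 19: [(13,11/3) (17,5) (18,14) (13,179/11)]
3. After y ≥ 9: [(13,9) (157/9,9) (18,14) (13,179/11)]
4. After y ≤ 12: [(13,12) (13,9) (157/9,9) (160/9,12)]
5. Canonical ring: [(13,9) (157/9,9) (160/9,12) (13,12)]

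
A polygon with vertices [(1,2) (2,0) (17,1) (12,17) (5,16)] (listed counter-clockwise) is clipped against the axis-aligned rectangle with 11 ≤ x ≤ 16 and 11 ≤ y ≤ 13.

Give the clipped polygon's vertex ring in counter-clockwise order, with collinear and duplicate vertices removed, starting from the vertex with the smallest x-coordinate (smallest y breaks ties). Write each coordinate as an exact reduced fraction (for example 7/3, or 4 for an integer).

1. After x ≥ 11: [(11,3/5) (17,1) (12,17) (11,118/7)]
2. After x ≤ 16: [(11,3/5) (16,14/15) (16,21/5) (12,17) (11,118/7)]
3. After y ≥ 11: [(11,11) (111/8,11) (12,17) (11,118/7)]
4. After y ≤ 13: [(11,13) (11,11) (111/8,11) (53/4,13)]
5. Canonical ring: [(11,11) (111/8,11) (53/4,13) (11,13)]

Clipped polygon: [(11,11) (111/8,11) (53/4,13) (11,13)]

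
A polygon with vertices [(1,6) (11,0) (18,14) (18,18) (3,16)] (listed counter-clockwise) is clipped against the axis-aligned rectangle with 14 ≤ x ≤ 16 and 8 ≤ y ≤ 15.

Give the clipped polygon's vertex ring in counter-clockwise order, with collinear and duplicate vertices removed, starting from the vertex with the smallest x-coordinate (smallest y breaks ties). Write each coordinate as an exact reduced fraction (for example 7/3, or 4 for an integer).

1. After x ≥ 14: [(14,6) (18,14) (18,18) (14,262/15)]
2. After x ≤ 16: [(14,6) (16,10) (16,266/15) (14,262/15)]
3. After y ≥ 8: [(14,8) (15,8) (16,10) (16,266/15) (14,262/15)]
4. After y ≤ 15: [(14,15) (14,8) (15,8) (16,10) (16,15)]
5. Canonical ring: [(14,8) (15,8) (16,10) (16,15) (14,15)]

Clipped polygon: [(14,8) (15,8) (16,10) (16,15) (14,15)]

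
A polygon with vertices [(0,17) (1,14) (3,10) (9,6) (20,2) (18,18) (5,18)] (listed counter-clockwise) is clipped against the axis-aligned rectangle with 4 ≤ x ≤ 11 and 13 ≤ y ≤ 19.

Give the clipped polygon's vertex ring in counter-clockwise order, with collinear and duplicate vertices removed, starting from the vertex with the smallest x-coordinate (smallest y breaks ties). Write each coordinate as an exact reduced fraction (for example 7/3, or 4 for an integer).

1. After x ≥ 4: [(4,89/5) (4,28/3) (9,6) (20,2) (18,18) (5,18)]
2. After x ≤ 11: [(4,89/5) (4,28/3) (9,6) (11,58/11) (11,18) (5,18)]
3. After y ≥ 13: [(4,89/5) (4,13) (11,13) (11,18) (5,18)]
4. After y ≤ 19: [(4,89/5) (4,13) (11,13) (11,18) (5,18)]
5. Canonical ring: [(4,13) (11,13) (11,18) (5,18) (4,89/5)]

Clipped polygon: [(4,13) (11,13) (11,18) (5,18) (4,89/5)]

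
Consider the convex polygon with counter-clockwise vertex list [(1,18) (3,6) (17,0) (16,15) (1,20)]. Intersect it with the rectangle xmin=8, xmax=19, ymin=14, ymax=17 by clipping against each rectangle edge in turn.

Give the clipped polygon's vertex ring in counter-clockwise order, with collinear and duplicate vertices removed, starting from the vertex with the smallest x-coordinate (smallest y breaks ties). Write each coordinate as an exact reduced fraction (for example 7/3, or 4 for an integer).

1. After x ≥ 8: [(8,27/7) (17,0) (16,15) (8,53/3)]
2. After x ≤ 19: [(8,27/7) (17,0) (16,15) (8,53/3)]
3. After y ≥ 14: [(8,14) (241/15,14) (16,15) (8,53/3)]
4. After y ≤ 17: [(8,17) (8,14) (241/15,14) (16,15) (10,17)]
5. Canonical ring: [(8,14) (241/15,14) (16,15) (10,17) (8,17)]

Clipped polygon: [(8,14) (241/15,14) (16,15) (10,17) (8,17)]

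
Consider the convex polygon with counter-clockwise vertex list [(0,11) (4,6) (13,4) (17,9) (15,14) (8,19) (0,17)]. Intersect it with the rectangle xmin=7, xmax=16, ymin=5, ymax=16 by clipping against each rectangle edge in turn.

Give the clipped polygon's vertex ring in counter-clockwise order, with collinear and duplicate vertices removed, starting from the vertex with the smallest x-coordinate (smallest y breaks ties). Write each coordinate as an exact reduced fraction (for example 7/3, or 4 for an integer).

1. After x ≥ 7: [(7,16/3) (13,4) (17,9) (15,14) (8,19) (7,75/4)]
2. After x ≤ 16: [(7,16/3) (13,4) (16,31/4) (16,23/2) (15,14) (8,19) (7,75/4)]
3. After y ≥ 5: [(7,16/3) (17/2,5) (69/5,5) (16,31/4) (16,23/2) (15,14) (8,19) (7,75/4)]
4. After y ≤ 16: [(7,16) (7,16/3) (17/2,5) (69/5,5) (16,31/4) (16,23/2) (15,14) (61/5,16)]
5. Canonical ring: [(7,16/3) (17/2,5) (69/5,5) (16,31/4) (16,23/2) (15,14) (61/5,16) (7,16)]

Clipped polygon: [(7,16/3) (17/2,5) (69/5,5) (16,31/4) (16,23/2) (15,14) (61/5,16) (7,16)]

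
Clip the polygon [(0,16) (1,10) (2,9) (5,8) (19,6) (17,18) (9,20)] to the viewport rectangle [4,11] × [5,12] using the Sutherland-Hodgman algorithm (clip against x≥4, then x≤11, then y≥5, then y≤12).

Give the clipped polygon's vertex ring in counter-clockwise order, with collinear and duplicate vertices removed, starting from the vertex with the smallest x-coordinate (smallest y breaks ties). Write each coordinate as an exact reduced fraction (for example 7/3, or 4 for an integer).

1. After x ≥ 4: [(4,160/9) (4,25/3) (5,8) (19,6) (17,18) (9,20)]
2. After x ≤ 11: [(4,160/9) (4,25/3) (5,8) (11,50/7) (11,39/2) (9,20)]
3. After y ≥ 5: [(4,160/9) (4,25/3) (5,8) (11,50/7) (11,39/2) (9,20)]
4. After y ≤ 12: [(4,12) (4,25/3) (5,8) (11,50/7) (11,12)]
5. Canonical ring: [(4,25/3) (5,8) (11,50/7) (11,12) (4,12)]

Clipped polygon: [(4,25/3) (5,8) (11,50/7) (11,12) (4,12)]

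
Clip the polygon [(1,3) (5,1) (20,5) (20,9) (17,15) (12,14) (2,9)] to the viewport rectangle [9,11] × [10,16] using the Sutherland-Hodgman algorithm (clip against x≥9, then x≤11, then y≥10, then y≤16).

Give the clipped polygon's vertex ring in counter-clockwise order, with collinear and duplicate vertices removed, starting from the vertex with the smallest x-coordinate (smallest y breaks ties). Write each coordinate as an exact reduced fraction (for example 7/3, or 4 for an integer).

1. After x ≥ 9: [(9,31/15) (20,5) (20,9) (17,15) (12,14) (9,25/2)]
2. After x ≤ 11: [(9,31/15) (11,13/5) (11,27/2) (9,25/2)]
3. After y ≥ 10: [(9,10) (11,10) (11,27/2) (9,25/2)]
4. After y ≤ 16: [(9,10) (11,10) (11,27/2) (9,25/2)]
5. Canonical ring: [(9,10) (11,10) (11,27/2) (9,25/2)]

Clipped polygon: [(9,10) (11,10) (11,27/2) (9,25/2)]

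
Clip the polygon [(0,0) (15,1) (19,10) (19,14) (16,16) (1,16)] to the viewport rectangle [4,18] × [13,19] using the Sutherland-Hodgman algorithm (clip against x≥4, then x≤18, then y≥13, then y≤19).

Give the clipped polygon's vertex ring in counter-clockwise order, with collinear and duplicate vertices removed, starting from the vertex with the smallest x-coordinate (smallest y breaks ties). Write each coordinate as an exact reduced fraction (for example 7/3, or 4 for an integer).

Clipped polygon: [(4,13) (18,13) (18,44/3) (16,16) (4,16)]

1. After x ≥ 4: [(4,4/15) (15,1) (19,10) (19,14) (16,16) (4,16)]
2. After x ≤ 18: [(4,4/15) (15,1) (18,31/4) (18,44/3) (16,16) (4,16)]
3. After y ≥ 13: [(4,13) (18,13) (18,44/3) (16,16) (4,16)]
4. After y ≤ 19: [(4,13) (18,13) (18,44/3) (16,16) (4,16)]
5. Canonical ring: [(4,13) (18,13) (18,44/3) (16,16) (4,16)]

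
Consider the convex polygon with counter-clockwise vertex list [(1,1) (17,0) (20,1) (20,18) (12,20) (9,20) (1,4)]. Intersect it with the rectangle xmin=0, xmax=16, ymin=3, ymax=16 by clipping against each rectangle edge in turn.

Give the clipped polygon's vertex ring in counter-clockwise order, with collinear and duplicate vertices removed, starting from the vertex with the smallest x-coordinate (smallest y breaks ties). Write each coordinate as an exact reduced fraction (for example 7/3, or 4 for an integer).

Clipped polygon: [(1,3) (16,3) (16,16) (7,16) (1,4)]

1. After x ≥ 0: [(1,1) (17,0) (20,1) (20,18) (12,20) (9,20) (1,4)]
2. After x ≤ 16: [(1,1) (16,1/16) (16,19) (12,20) (9,20) (1,4)]
3. After y ≥ 3: [(1,3) (16,3) (16,19) (12,20) (9,20) (1,4)]
4. After y ≤ 16: [(1,3) (16,3) (16,16) (7,16) (1,4)]
5. Canonical ring: [(1,3) (16,3) (16,16) (7,16) (1,4)]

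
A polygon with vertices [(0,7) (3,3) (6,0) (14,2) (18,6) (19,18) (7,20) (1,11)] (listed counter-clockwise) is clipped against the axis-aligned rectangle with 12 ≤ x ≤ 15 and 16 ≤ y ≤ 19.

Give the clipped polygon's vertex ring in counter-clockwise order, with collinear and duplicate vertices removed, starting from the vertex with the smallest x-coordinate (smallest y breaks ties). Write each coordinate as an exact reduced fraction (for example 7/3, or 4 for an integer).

Clipped polygon: [(12,16) (15,16) (15,56/3) (13,19) (12,19)]

1. After x ≥ 12: [(12,3/2) (14,2) (18,6) (19,18) (12,115/6)]
2. After x ≤ 15: [(12,3/2) (14,2) (15,3) (15,56/3) (12,115/6)]
3. After y ≥ 16: [(12,16) (15,16) (15,56/3) (12,115/6)]
4. After y ≤ 19: [(12,19) (12,16) (15,16) (15,56/3) (13,19)]
5. Canonical ring: [(12,16) (15,16) (15,56/3) (13,19) (12,19)]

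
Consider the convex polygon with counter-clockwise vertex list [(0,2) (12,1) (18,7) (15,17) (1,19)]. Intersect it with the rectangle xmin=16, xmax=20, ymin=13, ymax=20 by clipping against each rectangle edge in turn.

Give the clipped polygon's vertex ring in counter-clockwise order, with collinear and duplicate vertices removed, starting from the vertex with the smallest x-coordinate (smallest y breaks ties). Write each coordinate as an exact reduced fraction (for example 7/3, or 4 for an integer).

Clipped polygon: [(16,13) (81/5,13) (16,41/3)]

1. After x ≥ 16: [(16,5) (18,7) (16,41/3)]
2. After x ≤ 20: [(16,5) (18,7) (16,41/3)]
3. After y ≥ 13: [(16,13) (81/5,13) (16,41/3)]
4. After y ≤ 20: [(16,13) (81/5,13) (16,41/3)]
5. Canonical ring: [(16,13) (81/5,13) (16,41/3)]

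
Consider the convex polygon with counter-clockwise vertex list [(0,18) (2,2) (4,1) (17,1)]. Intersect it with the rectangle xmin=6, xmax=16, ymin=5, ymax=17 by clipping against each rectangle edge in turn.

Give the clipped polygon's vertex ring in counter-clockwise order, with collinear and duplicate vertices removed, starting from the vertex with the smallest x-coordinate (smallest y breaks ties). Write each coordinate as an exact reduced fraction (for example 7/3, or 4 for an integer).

Clipped polygon: [(6,5) (13,5) (6,12)]

1. After x ≥ 6: [(6,12) (6,1) (17,1)]
2. After x ≤ 16: [(16,2) (6,12) (6,1) (16,1)]
3. After y ≥ 5: [(13,5) (6,12) (6,5)]
4. After y ≤ 17: [(13,5) (6,12) (6,5)]
5. Canonical ring: [(6,5) (13,5) (6,12)]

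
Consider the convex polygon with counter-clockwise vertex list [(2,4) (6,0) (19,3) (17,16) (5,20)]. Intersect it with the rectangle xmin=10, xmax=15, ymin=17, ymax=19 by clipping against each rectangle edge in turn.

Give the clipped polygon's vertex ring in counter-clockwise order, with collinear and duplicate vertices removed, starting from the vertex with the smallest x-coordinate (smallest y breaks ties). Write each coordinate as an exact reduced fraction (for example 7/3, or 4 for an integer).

Clipped polygon: [(10,17) (14,17) (10,55/3)]

1. After x ≥ 10: [(10,12/13) (19,3) (17,16) (10,55/3)]
2. After x ≤ 15: [(10,12/13) (15,27/13) (15,50/3) (10,55/3)]
3. After y ≥ 17: [(10,17) (14,17) (10,55/3)]
4. After y ≤ 19: [(10,17) (14,17) (10,55/3)]
5. Canonical ring: [(10,17) (14,17) (10,55/3)]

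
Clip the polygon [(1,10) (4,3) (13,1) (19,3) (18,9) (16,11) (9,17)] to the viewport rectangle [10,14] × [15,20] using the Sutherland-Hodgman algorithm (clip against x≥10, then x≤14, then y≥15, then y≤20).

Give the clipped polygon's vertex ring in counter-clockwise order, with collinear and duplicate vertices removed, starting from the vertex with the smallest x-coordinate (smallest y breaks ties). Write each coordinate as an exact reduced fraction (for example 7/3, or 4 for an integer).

Clipped polygon: [(10,15) (34/3,15) (10,113/7)]

1. After x ≥ 10: [(10,5/3) (13,1) (19,3) (18,9) (16,11) (10,113/7)]
2. After x ≤ 14: [(10,5/3) (13,1) (14,4/3) (14,89/7) (10,113/7)]
3. After y ≥ 15: [(10,15) (34/3,15) (10,113/7)]
4. After y ≤ 20: [(10,15) (34/3,15) (10,113/7)]
5. Canonical ring: [(10,15) (34/3,15) (10,113/7)]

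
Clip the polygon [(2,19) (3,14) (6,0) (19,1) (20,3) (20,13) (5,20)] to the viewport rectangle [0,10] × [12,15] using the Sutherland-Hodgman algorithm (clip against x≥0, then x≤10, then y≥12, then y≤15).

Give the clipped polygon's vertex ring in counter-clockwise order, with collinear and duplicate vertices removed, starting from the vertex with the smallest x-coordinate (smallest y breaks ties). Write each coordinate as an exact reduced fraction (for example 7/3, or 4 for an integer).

Clipped polygon: [(14/5,15) (3,14) (24/7,12) (10,12) (10,15)]

1. After x ≥ 0: [(2,19) (3,14) (6,0) (19,1) (20,3) (20,13) (5,20)]
2. After x ≤ 10: [(2,19) (3,14) (6,0) (10,4/13) (10,53/3) (5,20)]
3. After y ≥ 12: [(2,19) (3,14) (24/7,12) (10,12) (10,53/3) (5,20)]
4. After y ≤ 15: [(14/5,15) (3,14) (24/7,12) (10,12) (10,15)]
5. Canonical ring: [(14/5,15) (3,14) (24/7,12) (10,12) (10,15)]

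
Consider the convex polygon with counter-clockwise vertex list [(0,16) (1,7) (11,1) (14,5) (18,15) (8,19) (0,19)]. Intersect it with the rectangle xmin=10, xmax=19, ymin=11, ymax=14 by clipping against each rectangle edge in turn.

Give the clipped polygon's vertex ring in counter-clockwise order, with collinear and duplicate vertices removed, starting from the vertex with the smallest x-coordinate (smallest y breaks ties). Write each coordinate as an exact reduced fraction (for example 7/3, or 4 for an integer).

1. After x ≥ 10: [(10,8/5) (11,1) (14,5) (18,15) (10,91/5)]
2. After x ≤ 19: [(10,8/5) (11,1) (14,5) (18,15) (10,91/5)]
3. After y ≥ 11: [(10,11) (82/5,11) (18,15) (10,91/5)]
4. After y ≤ 14: [(10,14) (10,11) (82/5,11) (88/5,14)]
5. Canonical ring: [(10,11) (82/5,11) (88/5,14) (10,14)]

Clipped polygon: [(10,11) (82/5,11) (88/5,14) (10,14)]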